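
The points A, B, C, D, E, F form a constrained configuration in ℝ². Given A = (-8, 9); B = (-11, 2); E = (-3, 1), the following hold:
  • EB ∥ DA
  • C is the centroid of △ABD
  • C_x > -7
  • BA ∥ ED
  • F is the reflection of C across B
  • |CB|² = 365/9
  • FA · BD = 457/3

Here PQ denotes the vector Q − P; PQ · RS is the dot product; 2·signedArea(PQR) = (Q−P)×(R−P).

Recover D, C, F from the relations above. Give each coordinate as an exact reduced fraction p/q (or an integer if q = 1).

1. D_x = 0  [EB ∥ DA ∩ BA ∥ ED]
2. D_y = 8  [EB ∥ DA ∩ BA ∥ ED]
   → D = (0, 8)
3. C_x = -19/3  [C is the centroid of △ABD]
4. C_y = 19/3  [C is the centroid of △ABD]
   → C = (-19/3, 19/3)
5. F_x = -47/3  [F is the reflection of C across B]
6. F_y = -7/3  [F is the reflection of C across B]
   → F = (-47/3, -7/3)

C = (-19/3, 19/3)
D = (0, 8)
F = (-47/3, -7/3)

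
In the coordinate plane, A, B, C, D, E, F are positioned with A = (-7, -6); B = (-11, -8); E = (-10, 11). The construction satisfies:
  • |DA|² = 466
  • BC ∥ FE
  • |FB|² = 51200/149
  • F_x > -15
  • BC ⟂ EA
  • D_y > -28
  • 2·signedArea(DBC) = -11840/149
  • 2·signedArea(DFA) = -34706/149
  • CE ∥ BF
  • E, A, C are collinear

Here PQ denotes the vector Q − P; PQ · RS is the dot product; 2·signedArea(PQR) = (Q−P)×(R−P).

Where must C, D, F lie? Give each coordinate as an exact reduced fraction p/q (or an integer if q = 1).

1. C_x = -1010/149  [E, A, C are collinear ∩ BC ⟂ EA]
2. C_y = -1081/149  [E, A, C are collinear ∩ BC ⟂ EA]
   → C = (-1010/149, -1081/149)
3. F_x = -2119/149  [BC ∥ FE ∩ CE ∥ BF]
4. F_y = 1528/149  [BC ∥ FE ∩ CE ∥ BF]
   → F = (-2119/149, 1528/149)
5. D_x = -12  [2·signedArea(DFA) = -34706/149 ∩ 2·signedArea(DBC) = -11840/149]
6. D_y = -27  [2·signedArea(DFA) = -34706/149 ∩ 2·signedArea(DBC) = -11840/149]
   → D = (-12, -27)

C = (-1010/149, -1081/149)
D = (-12, -27)
F = (-2119/149, 1528/149)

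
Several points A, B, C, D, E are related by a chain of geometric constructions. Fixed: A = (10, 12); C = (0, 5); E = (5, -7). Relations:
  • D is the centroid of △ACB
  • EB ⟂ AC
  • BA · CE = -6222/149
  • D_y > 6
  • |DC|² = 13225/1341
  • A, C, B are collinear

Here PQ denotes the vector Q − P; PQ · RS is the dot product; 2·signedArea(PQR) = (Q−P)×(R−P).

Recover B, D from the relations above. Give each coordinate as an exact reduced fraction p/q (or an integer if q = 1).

B = (-340/149, 507/149)
D = (1150/447, 3040/447)

1. B_x = -340/149  [A, C, B are collinear ∩ EB ⟂ AC]
2. B_y = 507/149  [A, C, B are collinear ∩ EB ⟂ AC]
   → B = (-340/149, 507/149)
3. D_x = 1150/447  [D is the centroid of △ACB]
4. D_y = 3040/447  [D is the centroid of △ACB]
   → D = (1150/447, 3040/447)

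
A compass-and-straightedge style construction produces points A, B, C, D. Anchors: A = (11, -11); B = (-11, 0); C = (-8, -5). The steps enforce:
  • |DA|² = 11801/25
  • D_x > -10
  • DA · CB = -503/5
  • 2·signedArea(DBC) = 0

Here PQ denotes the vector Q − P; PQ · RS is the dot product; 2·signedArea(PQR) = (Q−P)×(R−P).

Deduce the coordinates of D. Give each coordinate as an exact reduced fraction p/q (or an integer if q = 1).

1. D_x = -46/5  [2·signedArea(DBC) = 0 ∩ DA · CB = -503/5]
2. D_y = -3  [2·signedArea(DBC) = 0 ∩ DA · CB = -503/5]
   → D = (-46/5, -3)

D = (-46/5, -3)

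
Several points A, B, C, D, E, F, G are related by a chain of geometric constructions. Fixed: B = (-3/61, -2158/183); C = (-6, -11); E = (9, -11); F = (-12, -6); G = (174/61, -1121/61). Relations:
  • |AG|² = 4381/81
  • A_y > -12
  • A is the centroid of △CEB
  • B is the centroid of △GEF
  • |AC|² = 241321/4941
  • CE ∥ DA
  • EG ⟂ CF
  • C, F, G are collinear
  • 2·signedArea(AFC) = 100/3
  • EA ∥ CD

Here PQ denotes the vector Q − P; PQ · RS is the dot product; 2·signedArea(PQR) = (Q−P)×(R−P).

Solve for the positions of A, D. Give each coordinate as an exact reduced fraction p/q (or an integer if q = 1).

1. A_x = 60/61  [A is the centroid of △CEB]
2. A_y = -6184/549  [A is the centroid of △CEB]
   → A = (60/61, -6184/549)
3. D_x = -855/61  [CE ∥ DA ∩ EA ∥ CD]
4. D_y = -6184/549  [CE ∥ DA ∩ EA ∥ CD]
   → D = (-855/61, -6184/549)

A = (60/61, -6184/549)
D = (-855/61, -6184/549)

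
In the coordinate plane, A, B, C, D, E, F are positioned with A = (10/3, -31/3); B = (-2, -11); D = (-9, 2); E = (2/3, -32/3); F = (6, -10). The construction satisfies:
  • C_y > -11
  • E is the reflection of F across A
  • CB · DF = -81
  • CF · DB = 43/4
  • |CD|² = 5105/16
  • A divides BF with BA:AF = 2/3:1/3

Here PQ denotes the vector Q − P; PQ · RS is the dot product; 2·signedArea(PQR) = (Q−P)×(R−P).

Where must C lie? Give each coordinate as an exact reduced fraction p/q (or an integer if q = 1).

C = (4, -41/4)

1. C_x = 4  [CB · DF = -81 ∩ CF · DB = 43/4]
2. C_y = -41/4  [CB · DF = -81 ∩ CF · DB = 43/4]
   → C = (4, -41/4)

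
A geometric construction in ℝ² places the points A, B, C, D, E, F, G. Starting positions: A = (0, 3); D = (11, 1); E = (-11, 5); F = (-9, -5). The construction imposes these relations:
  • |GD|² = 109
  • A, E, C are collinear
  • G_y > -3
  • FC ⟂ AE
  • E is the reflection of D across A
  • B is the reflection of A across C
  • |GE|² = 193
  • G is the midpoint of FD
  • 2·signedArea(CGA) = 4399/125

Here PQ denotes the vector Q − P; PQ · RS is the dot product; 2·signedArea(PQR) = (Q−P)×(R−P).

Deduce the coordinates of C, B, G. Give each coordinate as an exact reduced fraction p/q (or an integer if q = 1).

1. C_x = -913/125  [A, E, C are collinear ∩ FC ⟂ AE]
2. C_y = 541/125  [A, E, C are collinear ∩ FC ⟂ AE]
   → C = (-913/125, 541/125)
3. B_x = -1826/125  [B is the reflection of A across C]
4. B_y = 707/125  [B is the reflection of A across C]
   → B = (-1826/125, 707/125)
5. G_x = 1  [G is the midpoint of FD]
6. G_y = -2  [G is the midpoint of FD]
   → G = (1, -2)

B = (-1826/125, 707/125)
C = (-913/125, 541/125)
G = (1, -2)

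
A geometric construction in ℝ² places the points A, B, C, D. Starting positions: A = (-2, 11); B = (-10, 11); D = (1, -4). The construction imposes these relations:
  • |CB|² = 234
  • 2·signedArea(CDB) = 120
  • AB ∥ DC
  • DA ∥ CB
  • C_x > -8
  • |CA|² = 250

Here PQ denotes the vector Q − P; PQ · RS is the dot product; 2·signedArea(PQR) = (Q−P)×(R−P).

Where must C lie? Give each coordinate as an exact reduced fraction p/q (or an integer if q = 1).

1. C_x = -7  [DA ∥ CB ∩ AB ∥ DC]
2. C_y = -4  [DA ∥ CB ∩ AB ∥ DC]
   → C = (-7, -4)

C = (-7, -4)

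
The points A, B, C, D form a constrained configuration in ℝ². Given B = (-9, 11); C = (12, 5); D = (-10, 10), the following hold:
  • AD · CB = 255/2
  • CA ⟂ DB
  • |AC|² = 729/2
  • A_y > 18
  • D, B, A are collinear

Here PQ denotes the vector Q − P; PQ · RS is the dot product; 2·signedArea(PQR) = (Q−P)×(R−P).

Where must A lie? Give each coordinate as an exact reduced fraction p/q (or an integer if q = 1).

A = (-3/2, 37/2)

1. A_x = -3/2  [D, B, A are collinear ∩ CA ⟂ DB]
2. A_y = 37/2  [D, B, A are collinear ∩ CA ⟂ DB]
   → A = (-3/2, 37/2)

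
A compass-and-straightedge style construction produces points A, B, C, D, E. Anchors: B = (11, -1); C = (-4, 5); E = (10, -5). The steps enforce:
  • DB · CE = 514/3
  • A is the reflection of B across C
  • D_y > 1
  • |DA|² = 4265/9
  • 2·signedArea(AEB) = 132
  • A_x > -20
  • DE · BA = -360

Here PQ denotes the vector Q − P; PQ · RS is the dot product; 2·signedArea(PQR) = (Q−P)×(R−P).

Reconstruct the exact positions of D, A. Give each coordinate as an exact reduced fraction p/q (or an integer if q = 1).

1. A_x = -19  [A is the reflection of B across C]
2. A_y = 11  [A is the reflection of B across C]
   → A = (-19, 11)
3. D_x = 2/3  [DE · BA = -360 ∩ DB · CE = 514/3]
4. D_y = 5/3  [DE · BA = -360 ∩ DB · CE = 514/3]
   → D = (2/3, 5/3)

A = (-19, 11)
D = (2/3, 5/3)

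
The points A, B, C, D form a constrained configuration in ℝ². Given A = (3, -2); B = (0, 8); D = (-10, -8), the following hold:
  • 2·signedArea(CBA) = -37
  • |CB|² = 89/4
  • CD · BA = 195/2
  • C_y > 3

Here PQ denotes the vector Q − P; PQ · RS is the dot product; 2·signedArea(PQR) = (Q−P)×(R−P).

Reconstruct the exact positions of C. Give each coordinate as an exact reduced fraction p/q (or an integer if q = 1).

C = (-5/2, 4)

1. C_x = -5/2  [CD · BA = 195/2 ∩ 2·signedArea(CBA) = -37]
2. C_y = 4  [CD · BA = 195/2 ∩ 2·signedArea(CBA) = -37]
   → C = (-5/2, 4)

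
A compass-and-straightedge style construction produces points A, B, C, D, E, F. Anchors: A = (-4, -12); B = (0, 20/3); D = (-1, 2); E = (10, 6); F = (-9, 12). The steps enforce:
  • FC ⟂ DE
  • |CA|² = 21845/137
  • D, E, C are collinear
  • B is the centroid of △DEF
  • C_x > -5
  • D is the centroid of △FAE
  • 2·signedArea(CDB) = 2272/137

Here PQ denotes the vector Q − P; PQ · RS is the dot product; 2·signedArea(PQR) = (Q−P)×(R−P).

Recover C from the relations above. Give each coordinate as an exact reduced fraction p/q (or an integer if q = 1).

1. C_x = -665/137  [D, E, C are collinear ∩ FC ⟂ DE]
2. C_y = 82/137  [D, E, C are collinear ∩ FC ⟂ DE]
   → C = (-665/137, 82/137)

C = (-665/137, 82/137)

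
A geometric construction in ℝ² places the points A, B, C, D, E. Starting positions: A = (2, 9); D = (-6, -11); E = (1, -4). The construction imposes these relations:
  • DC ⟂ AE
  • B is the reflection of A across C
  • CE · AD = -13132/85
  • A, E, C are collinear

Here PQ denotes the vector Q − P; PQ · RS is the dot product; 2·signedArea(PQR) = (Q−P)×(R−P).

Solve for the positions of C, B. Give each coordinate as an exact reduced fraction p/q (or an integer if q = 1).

1. C_x = 36/85  [A, E, C are collinear ∩ DC ⟂ AE]
2. C_y = -977/85  [A, E, C are collinear ∩ DC ⟂ AE]
   → C = (36/85, -977/85)
3. B_x = -98/85  [B is the reflection of A across C]
4. B_y = -2719/85  [B is the reflection of A across C]
   → B = (-98/85, -2719/85)

B = (-98/85, -2719/85)
C = (36/85, -977/85)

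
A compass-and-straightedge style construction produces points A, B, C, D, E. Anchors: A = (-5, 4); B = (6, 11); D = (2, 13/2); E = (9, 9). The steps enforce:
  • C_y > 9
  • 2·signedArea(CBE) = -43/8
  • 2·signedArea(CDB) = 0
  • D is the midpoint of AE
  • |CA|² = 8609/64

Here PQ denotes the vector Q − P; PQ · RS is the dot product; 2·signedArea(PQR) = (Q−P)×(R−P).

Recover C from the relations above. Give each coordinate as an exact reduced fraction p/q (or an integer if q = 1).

C = (5, 79/8)

1. C_x = 5  [2·signedArea(CDB) = 0 ∩ 2·signedArea(CBE) = -43/8]
2. C_y = 79/8  [2·signedArea(CDB) = 0 ∩ 2·signedArea(CBE) = -43/8]
   → C = (5, 79/8)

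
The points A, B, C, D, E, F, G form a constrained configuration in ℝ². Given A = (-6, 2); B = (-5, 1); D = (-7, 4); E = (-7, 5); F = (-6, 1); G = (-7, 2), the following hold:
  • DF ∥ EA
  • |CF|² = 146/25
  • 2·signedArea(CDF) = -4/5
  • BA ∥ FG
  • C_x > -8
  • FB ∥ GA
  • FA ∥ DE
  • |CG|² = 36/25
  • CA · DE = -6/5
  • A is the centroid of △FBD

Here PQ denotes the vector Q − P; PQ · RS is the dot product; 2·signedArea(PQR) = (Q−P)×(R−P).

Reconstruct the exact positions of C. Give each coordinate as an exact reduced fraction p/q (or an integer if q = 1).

1. C_x = -7  [2·signedArea(CDF) = -4/5 ∩ CA · DE = -6/5]
2. C_y = 16/5  [2·signedArea(CDF) = -4/5 ∩ CA · DE = -6/5]
   → C = (-7, 16/5)

C = (-7, 16/5)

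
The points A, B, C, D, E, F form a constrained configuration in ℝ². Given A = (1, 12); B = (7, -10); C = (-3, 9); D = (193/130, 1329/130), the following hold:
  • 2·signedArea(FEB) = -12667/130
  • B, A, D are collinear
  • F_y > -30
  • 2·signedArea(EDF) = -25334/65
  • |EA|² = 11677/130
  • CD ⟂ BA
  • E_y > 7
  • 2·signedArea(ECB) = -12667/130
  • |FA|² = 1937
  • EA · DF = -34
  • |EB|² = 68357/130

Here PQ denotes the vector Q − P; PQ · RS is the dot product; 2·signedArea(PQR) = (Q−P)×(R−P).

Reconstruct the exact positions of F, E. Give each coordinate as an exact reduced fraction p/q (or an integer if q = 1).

E = (-973/130, 1011/130)
F = (17, -29)

1. E_x = -973/130  [line 19·x + 10·y + 8377/130 = 0 ∩ |EB|² = 68357/130]
2. E_y = 1011/130  [line 19·x + 10·y + 8377/130 = 0 ∩ |EB|² = 68357/130]
   → E = (-973/130, 1011/130)
3. F_x = 17  [2·signedArea(FEB) = -12667/130 ∩ 2·signedArea(EDF) = -25334/65]
4. F_y = -29  [2·signedArea(FEB) = -12667/130 ∩ 2·signedArea(EDF) = -25334/65]
   → F = (17, -29)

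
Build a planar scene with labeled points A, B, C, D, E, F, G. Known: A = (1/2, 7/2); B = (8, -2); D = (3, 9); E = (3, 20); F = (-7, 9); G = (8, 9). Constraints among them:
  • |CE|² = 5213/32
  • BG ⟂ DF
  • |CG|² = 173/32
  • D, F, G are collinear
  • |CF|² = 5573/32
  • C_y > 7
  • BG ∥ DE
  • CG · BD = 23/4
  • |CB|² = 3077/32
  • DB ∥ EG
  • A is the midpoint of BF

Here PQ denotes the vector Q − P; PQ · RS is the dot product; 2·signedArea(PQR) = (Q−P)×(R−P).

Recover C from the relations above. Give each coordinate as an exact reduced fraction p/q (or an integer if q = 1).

1. C_x = 49/8  [line 5·x + -11·y + 213/4 = 0 ∩ |CF|² = 5573/32]
2. C_y = 61/8  [line 5·x + -11·y + 213/4 = 0 ∩ |CF|² = 5573/32]
   → C = (49/8, 61/8)

C = (49/8, 61/8)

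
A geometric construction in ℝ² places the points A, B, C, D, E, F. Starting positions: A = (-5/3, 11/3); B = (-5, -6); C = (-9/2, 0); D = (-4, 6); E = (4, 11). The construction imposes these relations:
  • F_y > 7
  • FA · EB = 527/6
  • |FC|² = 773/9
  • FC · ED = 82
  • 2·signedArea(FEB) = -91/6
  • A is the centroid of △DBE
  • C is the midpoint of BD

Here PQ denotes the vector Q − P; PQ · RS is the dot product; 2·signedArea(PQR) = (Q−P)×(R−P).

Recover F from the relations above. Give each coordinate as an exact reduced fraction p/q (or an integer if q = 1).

1. F_x = 7/6  [FC · ED = 82 ∩ 2·signedArea(FEB) = -91/6]
2. F_y = 22/3  [FC · ED = 82 ∩ 2·signedArea(FEB) = -91/6]
   → F = (7/6, 22/3)

F = (7/6, 22/3)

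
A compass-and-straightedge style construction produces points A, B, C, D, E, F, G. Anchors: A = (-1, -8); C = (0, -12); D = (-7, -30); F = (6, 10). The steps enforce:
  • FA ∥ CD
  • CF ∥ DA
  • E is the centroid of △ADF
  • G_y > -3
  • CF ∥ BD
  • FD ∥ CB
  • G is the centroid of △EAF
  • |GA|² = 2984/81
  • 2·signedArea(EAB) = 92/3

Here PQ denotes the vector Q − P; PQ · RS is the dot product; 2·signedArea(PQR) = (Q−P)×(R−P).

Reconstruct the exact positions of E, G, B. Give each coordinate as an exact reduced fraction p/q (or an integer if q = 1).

B = (-13, -52)
E = (-2/3, -28/3)
G = (13/9, -22/9)

1. E_x = -2/3  [E is the centroid of △ADF]
2. E_y = -28/3  [E is the centroid of △ADF]
   → E = (-2/3, -28/3)
3. G_x = 13/9  [G is the centroid of △EAF]
4. G_y = -22/9  [G is the centroid of △EAF]
   → G = (13/9, -22/9)
5. B_x = -13  [CF ∥ BD ∩ FD ∥ CB]
6. B_y = -52  [CF ∥ BD ∩ FD ∥ CB]
   → B = (-13, -52)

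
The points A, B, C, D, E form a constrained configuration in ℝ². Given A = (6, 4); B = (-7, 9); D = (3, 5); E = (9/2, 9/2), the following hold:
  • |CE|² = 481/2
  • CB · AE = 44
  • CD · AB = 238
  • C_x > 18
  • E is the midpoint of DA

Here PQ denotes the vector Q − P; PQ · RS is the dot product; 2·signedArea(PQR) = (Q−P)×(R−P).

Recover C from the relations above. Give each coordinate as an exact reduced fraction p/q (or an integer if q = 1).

1. C_x = 19  [CB · AE = 44 ∩ CD · AB = 238]
2. C_y = -1  [CB · AE = 44 ∩ CD · AB = 238]
   → C = (19, -1)

C = (19, -1)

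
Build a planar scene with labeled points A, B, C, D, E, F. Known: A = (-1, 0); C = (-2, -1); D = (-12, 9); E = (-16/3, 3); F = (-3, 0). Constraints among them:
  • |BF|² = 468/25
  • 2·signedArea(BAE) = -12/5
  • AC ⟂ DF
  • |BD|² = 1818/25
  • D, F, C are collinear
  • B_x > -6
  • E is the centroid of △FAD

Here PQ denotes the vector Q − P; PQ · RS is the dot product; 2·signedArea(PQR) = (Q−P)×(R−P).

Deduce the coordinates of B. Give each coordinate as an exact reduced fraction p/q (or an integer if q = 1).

1. B_x = -27/5  [line -3·x + -13/3·y + -3/5 = 0 ∩ |BD|² = 1818/25]
2. B_y = 18/5  [line -3·x + -13/3·y + -3/5 = 0 ∩ |BD|² = 1818/25]
   → B = (-27/5, 18/5)

B = (-27/5, 18/5)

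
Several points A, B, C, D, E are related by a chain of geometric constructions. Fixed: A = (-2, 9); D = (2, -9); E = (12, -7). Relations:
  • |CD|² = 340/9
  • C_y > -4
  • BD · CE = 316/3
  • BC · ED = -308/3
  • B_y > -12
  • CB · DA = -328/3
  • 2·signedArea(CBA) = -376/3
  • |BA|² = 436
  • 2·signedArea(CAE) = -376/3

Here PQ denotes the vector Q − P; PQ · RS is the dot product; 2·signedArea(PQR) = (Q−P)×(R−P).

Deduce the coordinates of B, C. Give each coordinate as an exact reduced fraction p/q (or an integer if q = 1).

B = (-8, -11)
C = (2/3, -3)

1. C_x = 2/3  [line 16·x + 14·y + 94/3 = 0 ∩ |CD|² = 340/9]
2. C_y = -3  [line 16·x + 14·y + 94/3 = 0 ∩ |CD|² = 340/9]
   → C = (2/3, -3)
3. B_x = -8  [BC · ED = -308/3 ∩ 2·signedArea(CBA) = -376/3]
4. B_y = -11  [BC · ED = -308/3 ∩ 2·signedArea(CBA) = -376/3]
   → B = (-8, -11)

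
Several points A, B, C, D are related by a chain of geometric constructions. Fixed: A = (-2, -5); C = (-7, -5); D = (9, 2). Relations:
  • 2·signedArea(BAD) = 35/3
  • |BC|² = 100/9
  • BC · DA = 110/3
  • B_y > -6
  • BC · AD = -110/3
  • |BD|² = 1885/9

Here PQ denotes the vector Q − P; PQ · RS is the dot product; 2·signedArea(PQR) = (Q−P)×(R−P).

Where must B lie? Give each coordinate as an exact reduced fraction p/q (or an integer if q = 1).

1. B_x = -11/3  [BC · DA = 110/3 ∩ 2·signedArea(BAD) = 35/3]
2. B_y = -5  [BC · DA = 110/3 ∩ 2·signedArea(BAD) = 35/3]
   → B = (-11/3, -5)

B = (-11/3, -5)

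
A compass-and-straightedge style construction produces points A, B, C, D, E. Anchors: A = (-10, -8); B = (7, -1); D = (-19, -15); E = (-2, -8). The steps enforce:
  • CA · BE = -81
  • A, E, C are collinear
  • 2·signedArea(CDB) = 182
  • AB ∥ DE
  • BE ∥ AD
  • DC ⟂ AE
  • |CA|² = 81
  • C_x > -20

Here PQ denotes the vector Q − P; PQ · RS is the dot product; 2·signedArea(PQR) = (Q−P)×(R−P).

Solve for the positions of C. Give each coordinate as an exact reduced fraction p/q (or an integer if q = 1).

1. C_x = -19  [A, E, C are collinear ∩ DC ⟂ AE]
2. C_y = -8  [A, E, C are collinear ∩ DC ⟂ AE]
   → C = (-19, -8)

C = (-19, -8)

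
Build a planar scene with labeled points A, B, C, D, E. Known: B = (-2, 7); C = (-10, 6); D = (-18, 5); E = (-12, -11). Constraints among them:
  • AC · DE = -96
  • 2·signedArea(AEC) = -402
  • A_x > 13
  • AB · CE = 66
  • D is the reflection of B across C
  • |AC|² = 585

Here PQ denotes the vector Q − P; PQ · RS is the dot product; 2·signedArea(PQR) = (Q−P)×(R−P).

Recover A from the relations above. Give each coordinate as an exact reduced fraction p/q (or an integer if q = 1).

1. A_x = 14  [AB · CE = 66 ∩ AC · DE = -96]
2. A_y = 9  [AB · CE = 66 ∩ AC · DE = -96]
   → A = (14, 9)

A = (14, 9)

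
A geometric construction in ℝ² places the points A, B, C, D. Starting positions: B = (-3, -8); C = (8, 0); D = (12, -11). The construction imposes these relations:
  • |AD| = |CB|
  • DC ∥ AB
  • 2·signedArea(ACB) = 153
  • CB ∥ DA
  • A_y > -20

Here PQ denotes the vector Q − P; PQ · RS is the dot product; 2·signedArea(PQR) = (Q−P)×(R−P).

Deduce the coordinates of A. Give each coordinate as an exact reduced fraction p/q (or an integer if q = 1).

1. A_x = 1  [DC ∥ AB ∩ CB ∥ DA]
2. A_y = -19  [DC ∥ AB ∩ CB ∥ DA]
   → A = (1, -19)

A = (1, -19)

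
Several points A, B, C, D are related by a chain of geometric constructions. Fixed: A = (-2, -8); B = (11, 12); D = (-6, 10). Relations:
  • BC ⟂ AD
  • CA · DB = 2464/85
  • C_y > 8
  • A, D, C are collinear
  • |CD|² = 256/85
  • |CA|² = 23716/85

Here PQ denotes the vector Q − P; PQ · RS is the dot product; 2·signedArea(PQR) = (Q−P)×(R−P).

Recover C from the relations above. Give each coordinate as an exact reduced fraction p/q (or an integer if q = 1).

C = (-478/85, 706/85)

1. C_x = -478/85  [A, D, C are collinear ∩ BC ⟂ AD]
2. C_y = 706/85  [A, D, C are collinear ∩ BC ⟂ AD]
   → C = (-478/85, 706/85)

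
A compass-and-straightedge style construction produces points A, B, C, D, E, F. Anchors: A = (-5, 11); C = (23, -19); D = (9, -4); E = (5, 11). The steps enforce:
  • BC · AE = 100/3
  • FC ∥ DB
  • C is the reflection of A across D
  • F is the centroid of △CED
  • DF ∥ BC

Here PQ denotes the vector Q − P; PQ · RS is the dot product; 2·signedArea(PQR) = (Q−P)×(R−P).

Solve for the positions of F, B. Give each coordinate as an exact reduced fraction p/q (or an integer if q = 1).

B = (59/3, -19)
F = (37/3, -4)

1. F_x = 37/3  [F is the centroid of △CED]
2. F_y = -4  [F is the centroid of △CED]
   → F = (37/3, -4)
3. B_x = 59/3  [DF ∥ BC ∩ FC ∥ DB]
4. B_y = -19  [DF ∥ BC ∩ FC ∥ DB]
   → B = (59/3, -19)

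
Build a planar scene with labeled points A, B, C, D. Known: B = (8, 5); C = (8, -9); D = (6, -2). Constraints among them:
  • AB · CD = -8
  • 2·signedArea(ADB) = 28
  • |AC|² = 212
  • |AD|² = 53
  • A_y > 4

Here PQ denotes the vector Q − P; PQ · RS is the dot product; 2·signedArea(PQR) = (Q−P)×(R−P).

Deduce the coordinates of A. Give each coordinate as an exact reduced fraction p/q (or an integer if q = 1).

A = (4, 5)

1. A_x = 4  [2·signedArea(ADB) = 28 ∩ AB · CD = -8]
2. A_y = 5  [2·signedArea(ADB) = 28 ∩ AB · CD = -8]
   → A = (4, 5)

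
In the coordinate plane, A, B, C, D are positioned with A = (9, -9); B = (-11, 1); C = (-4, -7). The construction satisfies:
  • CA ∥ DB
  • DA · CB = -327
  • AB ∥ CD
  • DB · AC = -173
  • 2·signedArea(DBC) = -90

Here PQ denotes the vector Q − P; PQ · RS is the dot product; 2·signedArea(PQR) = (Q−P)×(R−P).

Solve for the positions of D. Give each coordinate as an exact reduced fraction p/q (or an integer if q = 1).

1. D_x = -24  [CA ∥ DB ∩ AB ∥ CD]
2. D_y = 3  [CA ∥ DB ∩ AB ∥ CD]
   → D = (-24, 3)

D = (-24, 3)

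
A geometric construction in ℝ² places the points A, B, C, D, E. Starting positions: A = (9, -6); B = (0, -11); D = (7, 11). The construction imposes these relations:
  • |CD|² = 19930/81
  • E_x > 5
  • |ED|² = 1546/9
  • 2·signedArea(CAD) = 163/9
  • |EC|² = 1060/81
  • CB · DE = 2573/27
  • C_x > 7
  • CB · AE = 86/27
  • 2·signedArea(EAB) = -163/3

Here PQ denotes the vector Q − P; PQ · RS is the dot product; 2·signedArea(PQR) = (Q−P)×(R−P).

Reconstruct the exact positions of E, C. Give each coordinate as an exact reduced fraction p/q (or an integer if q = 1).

C = (70/9, -14/3)
E = (16/3, -2)

1. C_x = 70/9  [line -17·x + -2·y + 1106/9 = 0 ∩ |CD|² = 19930/81]
2. C_y = -14/3  [line -17·x + -2·y + 1106/9 = 0 ∩ |CD|² = 19930/81]
   → C = (70/9, -14/3)
3. E_x = 16/3  [2·signedArea(EAB) = -163/3 ∩ CB · DE = 2573/27]
4. E_y = -2  [2·signedArea(EAB) = -163/3 ∩ CB · DE = 2573/27]
   → E = (16/3, -2)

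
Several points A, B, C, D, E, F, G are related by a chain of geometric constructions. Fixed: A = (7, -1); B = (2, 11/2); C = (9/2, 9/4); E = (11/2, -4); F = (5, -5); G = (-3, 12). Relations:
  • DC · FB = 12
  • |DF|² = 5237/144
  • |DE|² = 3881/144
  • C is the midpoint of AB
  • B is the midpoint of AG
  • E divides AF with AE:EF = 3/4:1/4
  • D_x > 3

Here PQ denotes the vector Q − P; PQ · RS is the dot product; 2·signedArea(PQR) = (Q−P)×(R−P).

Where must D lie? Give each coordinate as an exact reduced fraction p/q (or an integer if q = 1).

1. D_x = 23/6  [line 3·x + -21/2·y + -15/8 = 0 ∩ |DF|² = 5237/144]
2. D_y = 11/12  [line 3·x + -21/2·y + -15/8 = 0 ∩ |DF|² = 5237/144]
   → D = (23/6, 11/12)

D = (23/6, 11/12)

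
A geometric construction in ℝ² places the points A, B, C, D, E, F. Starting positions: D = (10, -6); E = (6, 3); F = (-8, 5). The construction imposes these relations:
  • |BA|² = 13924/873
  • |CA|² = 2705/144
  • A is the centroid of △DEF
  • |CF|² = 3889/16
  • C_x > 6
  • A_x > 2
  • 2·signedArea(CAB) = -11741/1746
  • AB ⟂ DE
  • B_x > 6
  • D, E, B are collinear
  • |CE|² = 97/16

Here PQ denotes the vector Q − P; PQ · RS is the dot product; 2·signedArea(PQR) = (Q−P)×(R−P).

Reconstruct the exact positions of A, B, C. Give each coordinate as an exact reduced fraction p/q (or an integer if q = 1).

A = (8/3, 2/3)
B = (1838/291, 222/97)
C = (7, 3/4)

1. A_x = 8/3  [A is the centroid of △DEF]
2. A_y = 2/3  [A is the centroid of △DEF]
   → A = (8/3, 2/3)
3. B_x = 1838/291  [D, E, B are collinear ∩ AB ⟂ DE]
4. B_y = 222/97  [D, E, B are collinear ∩ AB ⟂ DE]
   → B = (1838/291, 222/97)
5. C_x = 7  [line -472/291·x + 354/97·y + 5015/582 = 0 ∩ |CF|² = 3889/16]
6. C_y = 3/4  [line -472/291·x + 354/97·y + 5015/582 = 0 ∩ |CF|² = 3889/16]
   → C = (7, 3/4)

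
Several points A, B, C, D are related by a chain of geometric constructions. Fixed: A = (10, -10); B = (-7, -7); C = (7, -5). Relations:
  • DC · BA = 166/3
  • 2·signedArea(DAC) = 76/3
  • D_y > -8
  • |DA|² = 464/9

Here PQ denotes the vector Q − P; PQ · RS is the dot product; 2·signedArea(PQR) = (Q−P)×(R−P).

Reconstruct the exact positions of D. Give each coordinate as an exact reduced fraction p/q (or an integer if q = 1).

D = (10/3, -22/3)

1. D_x = 10/3  [DC · BA = 166/3 ∩ 2·signedArea(DAC) = 76/3]
2. D_y = -22/3  [DC · BA = 166/3 ∩ 2·signedArea(DAC) = 76/3]
   → D = (10/3, -22/3)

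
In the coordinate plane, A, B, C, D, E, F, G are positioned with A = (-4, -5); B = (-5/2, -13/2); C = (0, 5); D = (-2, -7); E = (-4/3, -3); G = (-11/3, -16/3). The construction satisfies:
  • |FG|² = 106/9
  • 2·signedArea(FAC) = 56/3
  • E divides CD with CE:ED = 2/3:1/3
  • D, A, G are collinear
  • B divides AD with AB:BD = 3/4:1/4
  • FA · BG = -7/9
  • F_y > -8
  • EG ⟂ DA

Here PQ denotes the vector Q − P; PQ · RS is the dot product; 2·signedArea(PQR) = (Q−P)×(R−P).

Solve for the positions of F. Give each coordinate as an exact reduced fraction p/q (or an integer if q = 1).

1. F_x = -20/3  [FA · BG = -7/9 ∩ 2·signedArea(FAC) = 56/3]
2. F_y = -7  [FA · BG = -7/9 ∩ 2·signedArea(FAC) = 56/3]
   → F = (-20/3, -7)

F = (-20/3, -7)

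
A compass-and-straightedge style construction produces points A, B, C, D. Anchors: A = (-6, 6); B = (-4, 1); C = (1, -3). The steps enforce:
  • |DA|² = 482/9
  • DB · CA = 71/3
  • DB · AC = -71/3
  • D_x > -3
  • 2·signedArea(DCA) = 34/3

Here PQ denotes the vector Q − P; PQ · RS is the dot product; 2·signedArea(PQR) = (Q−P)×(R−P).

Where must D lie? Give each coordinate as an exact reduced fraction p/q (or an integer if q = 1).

D = (-7/3, -1/3)

1. D_x = -7/3  [DB · AC = -71/3 ∩ 2·signedArea(DCA) = 34/3]
2. D_y = -1/3  [DB · AC = -71/3 ∩ 2·signedArea(DCA) = 34/3]
   → D = (-7/3, -1/3)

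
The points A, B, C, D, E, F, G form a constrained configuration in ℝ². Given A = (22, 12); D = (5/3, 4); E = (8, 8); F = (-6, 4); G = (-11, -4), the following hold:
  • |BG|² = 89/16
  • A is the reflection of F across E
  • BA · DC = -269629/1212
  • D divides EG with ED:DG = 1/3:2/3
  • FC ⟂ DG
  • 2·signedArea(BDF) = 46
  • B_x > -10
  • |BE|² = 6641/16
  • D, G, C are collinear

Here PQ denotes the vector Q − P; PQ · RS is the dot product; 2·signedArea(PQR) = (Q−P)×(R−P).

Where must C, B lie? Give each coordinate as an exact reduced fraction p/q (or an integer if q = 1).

B = (-39/4, -2)
C = (-1926/505, 272/505)

1. C_x = -1926/505  [D, G, C are collinear ∩ FC ⟂ DG]
2. C_y = 272/505  [D, G, C are collinear ∩ FC ⟂ DG]
   → C = (-1926/505, 272/505)
3. B_x = -39/4  [2·signedArea(BDF) = 46 ∩ BA · DC = -269629/1212]
4. B_y = -2  [2·signedArea(BDF) = 46 ∩ BA · DC = -269629/1212]
   → B = (-39/4, -2)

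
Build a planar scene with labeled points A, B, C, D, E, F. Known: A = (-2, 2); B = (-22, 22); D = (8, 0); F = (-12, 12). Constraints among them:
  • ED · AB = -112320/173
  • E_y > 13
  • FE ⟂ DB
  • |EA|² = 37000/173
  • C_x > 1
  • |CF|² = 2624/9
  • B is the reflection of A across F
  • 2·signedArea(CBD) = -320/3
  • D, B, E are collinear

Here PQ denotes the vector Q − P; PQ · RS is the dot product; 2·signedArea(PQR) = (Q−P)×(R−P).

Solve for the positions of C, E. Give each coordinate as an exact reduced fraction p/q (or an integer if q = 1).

C = (4/3, 4/3)
E = (-1856/173, 2376/173)

1. C_x = 4/3  [line 22·x + 30·y + -208/3 = 0 ∩ |CF|² = 2624/9]
2. C_y = 4/3  [line 22·x + 30·y + -208/3 = 0 ∩ |CF|² = 2624/9]
   → C = (4/3, 4/3)
3. E_x = -1856/173  [D, B, E are collinear ∩ FE ⟂ DB]
4. E_y = 2376/173  [D, B, E are collinear ∩ FE ⟂ DB]
   → E = (-1856/173, 2376/173)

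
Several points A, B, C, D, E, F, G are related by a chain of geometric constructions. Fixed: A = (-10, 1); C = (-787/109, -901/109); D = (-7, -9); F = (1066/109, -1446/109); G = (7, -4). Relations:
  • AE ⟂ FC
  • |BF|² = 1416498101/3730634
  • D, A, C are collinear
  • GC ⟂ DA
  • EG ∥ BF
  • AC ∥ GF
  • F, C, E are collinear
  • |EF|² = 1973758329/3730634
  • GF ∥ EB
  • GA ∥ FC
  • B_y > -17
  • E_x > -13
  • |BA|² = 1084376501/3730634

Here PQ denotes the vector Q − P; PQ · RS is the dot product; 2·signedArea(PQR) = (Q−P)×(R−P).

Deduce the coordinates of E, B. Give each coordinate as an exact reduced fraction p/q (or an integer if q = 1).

B = (-325393/34226, -549049/34226)
E = (-420535/34226, -231909/34226)

1. E_x = -420535/34226  [F, C, E are collinear ∩ AE ⟂ FC]
2. E_y = -231909/34226  [F, C, E are collinear ∩ AE ⟂ FC]
   → E = (-420535/34226, -231909/34226)
3. B_x = -325393/34226  [EG ∥ BF ∩ GF ∥ EB]
4. B_y = -549049/34226  [EG ∥ BF ∩ GF ∥ EB]
   → B = (-325393/34226, -549049/34226)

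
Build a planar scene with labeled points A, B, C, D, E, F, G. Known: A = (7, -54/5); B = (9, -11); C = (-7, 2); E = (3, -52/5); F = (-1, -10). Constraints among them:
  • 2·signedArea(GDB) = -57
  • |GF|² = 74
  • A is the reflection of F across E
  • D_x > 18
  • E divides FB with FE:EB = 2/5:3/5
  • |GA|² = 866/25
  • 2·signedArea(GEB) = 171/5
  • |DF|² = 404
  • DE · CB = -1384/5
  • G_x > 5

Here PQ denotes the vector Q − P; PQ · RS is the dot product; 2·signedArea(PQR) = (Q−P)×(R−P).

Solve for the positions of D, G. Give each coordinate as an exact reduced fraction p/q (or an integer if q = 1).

D = (19, -12)
G = (6, -5)

1. D_x = 19  [line -16·x + 13·y + 460 = 0 ∩ |DF|² = 404]
2. D_y = -12  [line -16·x + 13·y + 460 = 0 ∩ |DF|² = 404]
   → D = (19, -12)
3. G_x = 6  [line 3/5·x + 6·y + 132/5 = 0 ∩ |GF|² = 74]
4. G_y = -5  [line 3/5·x + 6·y + 132/5 = 0 ∩ |GF|² = 74]
   → G = (6, -5)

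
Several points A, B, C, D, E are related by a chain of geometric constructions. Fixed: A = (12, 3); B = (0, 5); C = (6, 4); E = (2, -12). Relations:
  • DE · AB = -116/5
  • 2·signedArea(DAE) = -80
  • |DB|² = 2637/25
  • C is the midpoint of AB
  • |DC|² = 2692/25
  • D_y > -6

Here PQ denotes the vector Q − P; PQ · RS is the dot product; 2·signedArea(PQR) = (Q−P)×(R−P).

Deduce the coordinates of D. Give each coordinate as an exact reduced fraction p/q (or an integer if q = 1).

1. D_x = 6/5  [2·signedArea(DAE) = -80 ∩ DE · AB = -116/5]
2. D_y = -26/5  [2·signedArea(DAE) = -80 ∩ DE · AB = -116/5]
   → D = (6/5, -26/5)

D = (6/5, -26/5)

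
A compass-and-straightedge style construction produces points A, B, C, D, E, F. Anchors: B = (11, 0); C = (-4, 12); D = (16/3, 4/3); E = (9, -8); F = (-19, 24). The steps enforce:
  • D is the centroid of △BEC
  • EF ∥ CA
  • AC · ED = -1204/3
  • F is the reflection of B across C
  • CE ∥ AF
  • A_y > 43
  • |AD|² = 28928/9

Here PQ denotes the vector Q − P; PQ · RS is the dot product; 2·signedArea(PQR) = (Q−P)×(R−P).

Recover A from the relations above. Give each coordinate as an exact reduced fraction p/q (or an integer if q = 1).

A = (-32, 44)

1. A_x = -32  [CE ∥ AF ∩ EF ∥ CA]
2. A_y = 44  [CE ∥ AF ∩ EF ∥ CA]
   → A = (-32, 44)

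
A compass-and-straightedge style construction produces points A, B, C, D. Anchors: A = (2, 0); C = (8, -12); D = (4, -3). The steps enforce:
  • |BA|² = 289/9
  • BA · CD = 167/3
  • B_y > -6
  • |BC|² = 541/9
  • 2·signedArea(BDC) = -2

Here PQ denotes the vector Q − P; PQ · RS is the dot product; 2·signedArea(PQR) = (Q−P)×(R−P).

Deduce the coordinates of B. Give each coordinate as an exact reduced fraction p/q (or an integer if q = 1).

1. B_x = 14/3  [2·signedArea(BDC) = -2 ∩ BA · CD = 167/3]
2. B_y = -5  [2·signedArea(BDC) = -2 ∩ BA · CD = 167/3]
   → B = (14/3, -5)

B = (14/3, -5)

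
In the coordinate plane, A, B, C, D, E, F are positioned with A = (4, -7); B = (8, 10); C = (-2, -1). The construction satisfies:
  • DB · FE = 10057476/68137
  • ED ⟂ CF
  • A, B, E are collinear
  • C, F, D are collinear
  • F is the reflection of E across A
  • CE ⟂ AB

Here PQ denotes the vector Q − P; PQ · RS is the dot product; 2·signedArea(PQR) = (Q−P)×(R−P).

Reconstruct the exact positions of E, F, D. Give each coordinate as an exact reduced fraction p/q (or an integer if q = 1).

D = (-11932/340685, -1732481/340685)
E = (1532/305, -809/305)
F = (908/305, -3461/305)

1. E_x = 1532/305  [A, B, E are collinear ∩ CE ⟂ AB]
2. E_y = -809/305  [A, B, E are collinear ∩ CE ⟂ AB]
   → E = (1532/305, -809/305)
3. F_x = 908/305  [F is the reflection of E across A]
4. F_y = -3461/305  [F is the reflection of E across A]
   → F = (908/305, -3461/305)
5. D_x = -11932/340685  [C, F, D are collinear ∩ ED ⟂ CF]
6. D_y = -1732481/340685  [C, F, D are collinear ∩ ED ⟂ CF]
   → D = (-11932/340685, -1732481/340685)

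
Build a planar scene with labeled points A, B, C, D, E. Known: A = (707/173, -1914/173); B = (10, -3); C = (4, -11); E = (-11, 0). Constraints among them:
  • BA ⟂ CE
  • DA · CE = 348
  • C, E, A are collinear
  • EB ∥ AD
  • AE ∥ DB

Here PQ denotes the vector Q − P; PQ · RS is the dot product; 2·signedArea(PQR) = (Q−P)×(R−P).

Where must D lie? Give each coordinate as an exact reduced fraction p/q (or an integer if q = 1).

1. D_x = 4340/173  [AE ∥ DB ∩ EB ∥ AD]
2. D_y = -2433/173  [AE ∥ DB ∩ EB ∥ AD]
   → D = (4340/173, -2433/173)

D = (4340/173, -2433/173)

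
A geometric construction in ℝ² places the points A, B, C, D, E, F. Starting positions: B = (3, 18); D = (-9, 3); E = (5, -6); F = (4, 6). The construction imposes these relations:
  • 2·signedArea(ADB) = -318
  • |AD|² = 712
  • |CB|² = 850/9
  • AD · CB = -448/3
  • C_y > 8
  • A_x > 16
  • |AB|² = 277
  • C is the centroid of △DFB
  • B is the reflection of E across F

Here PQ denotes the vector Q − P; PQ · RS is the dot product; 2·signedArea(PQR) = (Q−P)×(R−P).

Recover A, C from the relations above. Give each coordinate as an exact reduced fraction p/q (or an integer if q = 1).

1. A_x = 17  [line -15·x + 12·y + 147 = 0 ∩ |AB|² = 277]
2. A_y = 9  [line -15·x + 12·y + 147 = 0 ∩ |AB|² = 277]
   → A = (17, 9)
3. C_x = -2/3  [AD · CB = -448/3 ∩ C is the centroid of △DFB]
4. C_y = 9  [AD · CB = -448/3 ∩ C is the centroid of △DFB]
   → C = (-2/3, 9)

A = (17, 9)
C = (-2/3, 9)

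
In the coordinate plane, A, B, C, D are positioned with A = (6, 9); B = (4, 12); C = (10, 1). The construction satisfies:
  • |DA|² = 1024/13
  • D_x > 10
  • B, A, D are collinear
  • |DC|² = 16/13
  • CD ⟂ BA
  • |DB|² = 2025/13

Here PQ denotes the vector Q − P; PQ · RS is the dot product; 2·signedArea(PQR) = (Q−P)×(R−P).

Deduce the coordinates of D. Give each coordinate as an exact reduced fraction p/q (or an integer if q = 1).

D = (142/13, 21/13)

1. D_x = 142/13  [B, A, D are collinear ∩ CD ⟂ BA]
2. D_y = 21/13  [B, A, D are collinear ∩ CD ⟂ BA]
   → D = (142/13, 21/13)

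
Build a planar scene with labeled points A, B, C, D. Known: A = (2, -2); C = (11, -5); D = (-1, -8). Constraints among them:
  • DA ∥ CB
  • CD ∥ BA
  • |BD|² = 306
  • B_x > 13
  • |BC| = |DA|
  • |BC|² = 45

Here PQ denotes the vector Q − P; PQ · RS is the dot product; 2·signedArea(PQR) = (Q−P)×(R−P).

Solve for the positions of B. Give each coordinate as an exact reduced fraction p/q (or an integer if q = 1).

1. B_x = 14  [CD ∥ BA ∩ DA ∥ CB]
2. B_y = 1  [CD ∥ BA ∩ DA ∥ CB]
   → B = (14, 1)

B = (14, 1)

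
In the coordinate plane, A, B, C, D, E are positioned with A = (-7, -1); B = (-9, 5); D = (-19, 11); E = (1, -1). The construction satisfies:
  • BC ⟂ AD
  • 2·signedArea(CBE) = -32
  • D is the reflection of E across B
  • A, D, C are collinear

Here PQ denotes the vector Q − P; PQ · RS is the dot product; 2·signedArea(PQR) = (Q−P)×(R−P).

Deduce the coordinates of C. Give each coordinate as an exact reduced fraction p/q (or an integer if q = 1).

1. C_x = -11  [A, D, C are collinear ∩ BC ⟂ AD]
2. C_y = 3  [A, D, C are collinear ∩ BC ⟂ AD]
   → C = (-11, 3)

C = (-11, 3)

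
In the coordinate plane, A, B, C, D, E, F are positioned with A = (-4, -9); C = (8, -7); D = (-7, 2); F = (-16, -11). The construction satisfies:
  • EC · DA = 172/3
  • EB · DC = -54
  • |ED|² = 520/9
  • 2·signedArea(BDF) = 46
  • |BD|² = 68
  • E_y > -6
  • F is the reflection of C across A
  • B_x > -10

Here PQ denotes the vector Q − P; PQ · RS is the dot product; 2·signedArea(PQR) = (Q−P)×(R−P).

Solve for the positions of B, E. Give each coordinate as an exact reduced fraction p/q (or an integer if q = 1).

1. E_x = -5  [line -3·x + 11·y + 131/3 = 0 ∩ |ED|² = 520/9]
2. E_y = -16/3  [line -3·x + 11·y + 131/3 = 0 ∩ |ED|² = 520/9]
   → E = (-5, -16/3)
3. B_x = -9  [2·signedArea(BDF) = 46 ∩ EB · DC = -54]
4. B_y = -6  [2·signedArea(BDF) = 46 ∩ EB · DC = -54]
   → B = (-9, -6)

B = (-9, -6)
E = (-5, -16/3)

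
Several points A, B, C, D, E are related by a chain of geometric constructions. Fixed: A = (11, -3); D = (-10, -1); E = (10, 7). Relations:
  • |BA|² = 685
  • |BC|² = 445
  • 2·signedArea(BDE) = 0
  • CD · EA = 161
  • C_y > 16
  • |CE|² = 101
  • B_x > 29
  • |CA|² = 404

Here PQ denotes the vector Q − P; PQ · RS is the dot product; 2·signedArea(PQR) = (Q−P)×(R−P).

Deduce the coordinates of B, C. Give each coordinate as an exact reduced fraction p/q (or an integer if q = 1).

B = (30, 15)
C = (9, 17)

1. B_x = 30  [line -8·x + 20·y + -60 = 0 ∩ |BA|² = 685]
2. B_y = 15  [line -8·x + 20·y + -60 = 0 ∩ |BA|² = 685]
   → B = (30, 15)
3. C_x = 9  [line -1·x + 10·y + -161 = 0 ∩ |CE|² = 101]
4. C_y = 17  [line -1·x + 10·y + -161 = 0 ∩ |CE|² = 101]
   → C = (9, 17)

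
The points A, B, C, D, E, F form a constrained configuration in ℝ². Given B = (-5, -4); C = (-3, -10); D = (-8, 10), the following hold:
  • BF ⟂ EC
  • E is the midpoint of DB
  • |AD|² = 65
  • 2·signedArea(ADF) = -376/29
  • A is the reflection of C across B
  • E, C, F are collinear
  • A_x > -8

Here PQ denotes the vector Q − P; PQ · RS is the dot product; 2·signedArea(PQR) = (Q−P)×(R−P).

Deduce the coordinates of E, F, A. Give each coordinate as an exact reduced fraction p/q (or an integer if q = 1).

1. E_x = -13/2  [E is the midpoint of DB]
2. E_y = 3  [E is the midpoint of DB]
   → E = (-13/2, 3)
3. F_x = -673/145  [E, C, F are collinear ∩ BF ⟂ EC]
4. F_y = -566/145  [E, C, F are collinear ∩ BF ⟂ EC]
   → F = (-673/145, -566/145)
5. A_x = -7  [A is the reflection of C across B]
6. A_y = 2  [A is the reflection of C across B]
   → A = (-7, 2)

A = (-7, 2)
E = (-13/2, 3)
F = (-673/145, -566/145)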